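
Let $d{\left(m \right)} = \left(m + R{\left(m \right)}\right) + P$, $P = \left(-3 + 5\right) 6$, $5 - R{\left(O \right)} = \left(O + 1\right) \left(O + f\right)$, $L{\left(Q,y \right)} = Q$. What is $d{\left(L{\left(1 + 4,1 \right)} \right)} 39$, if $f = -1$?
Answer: $-78$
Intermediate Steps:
$R{\left(O \right)} = 5 - \left(1 + O\right) \left(-1 + O\right)$ ($R{\left(O \right)} = 5 - \left(O + 1\right) \left(O - 1\right) = 5 - \left(1 + O\right) \left(-1 + O\right)$)
$P = 12$ ($P = 2 \cdot 6 = 12$)
$d{\left(m \right)} = 18 + m - m^{2}$ ($d{\left(m \right)} = \left(m - \left(-6 + m^{2}\right)\right) + 12 = \left(6 + m - m^{2}\right) + 12 = 18 + m - m^{2}$)
$d{\left(L{\left(1 + 4,1 \right)} \right)} 39 = \left(18 + \left(1 + 4\right) - \left(1 + 4\right)^{2}\right) 39 = \left(18 + 5 - 5^{2}\right) 39 = \left(18 + 5 - 25\right) 39 = \left(-2\right) 39 = -78$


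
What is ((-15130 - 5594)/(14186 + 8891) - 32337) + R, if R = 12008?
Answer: -469153057/23077 ≈ -20330.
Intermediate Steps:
((-15130 - 5594)/(14186 + 8891) - 32337) + R = ((-15130 - 5594)/(14186 + 8891) - 32337) + 12008 = (-20724/23077 - 32337) + 12008 = -746261673/23077 + 12008 = -469153057/23077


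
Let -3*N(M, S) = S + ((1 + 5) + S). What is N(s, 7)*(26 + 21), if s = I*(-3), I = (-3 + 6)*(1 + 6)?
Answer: -940/3 ≈ -313.33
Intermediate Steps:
I = 21 (I = 3*7 = 21)
s = -63 (s = 21*(-3) = -63)
N(M, S) = -2 - 2*S/3 (N(M, S) = -(S + ((1 + 5) + S))/3 = -(S + (6 + S))/3 = -(6 + 2*S)/3 = -2 - 2*S/3)
N(s, 7)*(26 + 21) = (-2 - ⅔*7)*(26 + 21) = (-2 - 14/3)*47 = -20/3*47 = -940/3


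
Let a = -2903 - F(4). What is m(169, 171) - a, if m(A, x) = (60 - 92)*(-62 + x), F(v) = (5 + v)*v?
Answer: -549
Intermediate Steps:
F(v) = v*(5 + v)
m(A, x) = 1984 - 32*x (m(A, x) = -32*(-62 + x) = 1984 - 32*x)
a = -2939 (a = -2903 - 4*(5 + 4) = -2903 - 4*9 = -2903 - 1*36 = -2903 - 36 = -2939)
m(169, 171) - a = (1984 - 32*171) - 1*(-2939) = (1984 - 5472) + 2939 = -3488 + 2939 = -549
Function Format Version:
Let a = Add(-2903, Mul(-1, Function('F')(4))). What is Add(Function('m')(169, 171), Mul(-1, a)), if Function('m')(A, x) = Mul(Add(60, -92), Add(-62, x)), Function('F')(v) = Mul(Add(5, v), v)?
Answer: -549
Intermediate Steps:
Function('F')(v) = Mul(v, Add(5, v))
Function('m')(A, x) = Add(1984, Mul(-32, x)) (Function('m')(A, x) = Mul(-32, Add(-62, x)) = Add(1984, Mul(-32, x)))
a = -2939 (a = Add(-2903, Mul(-1, Mul(4, Add(5, 4)))) = Add(-2903, Mul(-1, Mul(4, 9))) = Add(-2903, Mul(-1, 36)) = Add(-2903, -36) = -2939)
Add(Function('m')(169, 171), Mul(-1, a)) = Add(Add(1984, Mul(-32, 171)), Mul(-1, -2939)) = Add(Add(1984, -5472), 2939) = Add(-3488, 2939) = -549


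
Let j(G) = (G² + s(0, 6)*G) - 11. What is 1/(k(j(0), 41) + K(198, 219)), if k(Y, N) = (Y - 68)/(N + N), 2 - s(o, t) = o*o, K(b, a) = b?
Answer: 82/16157 ≈ 0.0050752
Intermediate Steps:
s(o, t) = 2 - o² (s(o, t) = 2 - o*o = 2 - o²)
j(G) = -11 + G² + 2*G (j(G) = (G² + (2 - 1*0²)*G) - 11 = (G² + (2 - 1*0)*G) - 11 = (G² + (2 + 0)*G) - 11 = (G² + 2*G) - 11 = -11 + G² + 2*G)
k(Y, N) = (-68 + Y)/(2*N) (k(Y, N) = (-68 + Y)/((2*N)) = (-68 + Y)*(1/(2*N)) = (-68 + Y)/(2*N))
1/(k(j(0), 41) + K(198, 219)) = 1/((½)*(-68 + (-11 + 0² + 2*0))/41 + 198) = 1/((½)*(1/41)*(-68 + (-11 + 0 + 0)) + 198) = 1/((½)*(1/41)*(-68 - 11) + 198) = 1/((½)*(1/41)*(-79) + 198) = 1/(-79/82 + 198) = 1/(16157/82) = 82/16157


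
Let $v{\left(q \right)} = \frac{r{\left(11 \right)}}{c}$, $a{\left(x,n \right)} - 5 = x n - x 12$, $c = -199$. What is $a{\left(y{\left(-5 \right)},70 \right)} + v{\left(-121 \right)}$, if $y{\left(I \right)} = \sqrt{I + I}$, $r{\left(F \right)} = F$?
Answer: $\frac{984}{199} + 58 i \sqrt{10} \approx 4.9447 + 183.41 i$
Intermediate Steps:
$y{\left(I \right)} = \sqrt{2} \sqrt{I}$ ($y{\left(I \right)} = \sqrt{2 I} = \sqrt{2} \sqrt{I}$)
$a{\left(x,n \right)} = 5 - 12 x + n x$ ($a{\left(x,n \right)} = 5 + \left(x n - x 12\right) = 5 + \left(n x - 12 x\right) = 5 + \left(- 12 x + n x\right) = 5 - 12 x + n x$)
$v{\left(q \right)} = - \frac{11}{199}$ ($v{\left(q \right)} = \frac{11}{-199} = 11 \left(- \frac{1}{199}\right) = - \frac{11}{199}$)
$a{\left(y{\left(-5 \right)},70 \right)} + v{\left(-121 \right)} = \left(5 - 12 \sqrt{2} \sqrt{-5} + 70 \sqrt{2} \sqrt{-5}\right) - \frac{11}{199} = \left(5 - 12 \sqrt{2} i \sqrt{5} + 70 \sqrt{2} i \sqrt{5}\right) - \frac{11}{199} = \left(5 - 12 i \sqrt{10} + 70 i \sqrt{10}\right) - \frac{11}{199} = \left(5 + 58 i \sqrt{10}\right) - \frac{11}{199} = \frac{984}{199} + 58 i \sqrt{10}$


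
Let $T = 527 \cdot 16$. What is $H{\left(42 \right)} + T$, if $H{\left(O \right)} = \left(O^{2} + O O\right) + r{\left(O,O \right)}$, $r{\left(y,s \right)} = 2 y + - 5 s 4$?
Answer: $11204$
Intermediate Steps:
$r{\left(y,s \right)} = - 20 s + 2 y$ ($r{\left(y,s \right)} = 2 y - 20 s = - 20 s + 2 y$)
$T = 8432$
$H{\left(O \right)} = - 18 O + 2 O^{2}$ ($H{\left(O \right)} = \left(O^{2} + O O\right) + \left(- 20 O + 2 O\right) = \left(O^{2} + O^{2}\right) - 18 O = 2 O^{2} - 18 O = - 18 O + 2 O^{2}$)
$H{\left(42 \right)} + T = 2 \cdot 42 \left(-9 + 42\right) + 8432 = 2 \cdot 42 \cdot 33 + 8432 = 2772 + 8432 = 11204$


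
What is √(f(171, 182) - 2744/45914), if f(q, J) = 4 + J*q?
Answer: √16404112826970/22957 ≈ 176.43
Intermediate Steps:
√(f(171, 182) - 2744/45914) = √((4 + 182*171) - 2744/45914) = √((4 + 31122) - 2744*1/45914) = √(31126 - 1372/22957) = √(714558210/22957) = √16404112826970/22957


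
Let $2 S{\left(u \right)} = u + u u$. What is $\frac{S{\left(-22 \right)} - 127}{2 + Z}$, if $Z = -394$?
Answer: $- \frac{13}{49} \approx -0.26531$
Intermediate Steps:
$S{\left(u \right)} = \frac{u}{2} + \frac{u^{2}}{2}$ ($S{\left(u \right)} = \frac{u + u u}{2} = \frac{u + u^{2}}{2} = \frac{u}{2} + \frac{u^{2}}{2}$)
$\frac{S{\left(-22 \right)} - 127}{2 + Z} = \frac{\frac{1}{2} \left(-22\right) \left(1 - 22\right) - 127}{2 - 394} = \frac{\frac{1}{2} \left(-22\right) \left(-21\right) - 127}{-392} = \left(231 - 127\right) \left(- \frac{1}{392}\right) = 104 \left(- \frac{1}{392}\right) = - \frac{13}{49}$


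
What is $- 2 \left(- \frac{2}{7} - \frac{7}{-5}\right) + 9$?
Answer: $\frac{237}{35} \approx 6.7714$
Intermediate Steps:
$- 2 \left(- \frac{2}{7} - \frac{7}{-5}\right) + 9 = - 2 \left(\left(-2\right) \frac{1}{7} - - \frac{7}{5}\right) + 9 = - 2 \left(- \frac{2}{7} + \frac{7}{5}\right) + 9 = \left(-2\right) \frac{39}{35} + 9 = - \frac{78}{35} + 9 = \frac{237}{35}$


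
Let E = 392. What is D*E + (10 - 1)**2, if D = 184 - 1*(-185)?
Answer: 144729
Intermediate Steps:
D = 369 (D = 184 + 185 = 369)
D*E + (10 - 1)**2 = 369*392 + (10 - 1)**2 = 144648 + 9**2 = 144648 + 81 = 144729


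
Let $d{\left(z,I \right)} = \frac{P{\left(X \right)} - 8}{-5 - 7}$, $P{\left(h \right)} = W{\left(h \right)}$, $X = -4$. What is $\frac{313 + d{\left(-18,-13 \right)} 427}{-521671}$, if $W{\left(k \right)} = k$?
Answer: $- \frac{740}{521671} \approx -0.0014185$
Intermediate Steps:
$P{\left(h \right)} = h$
$d{\left(z,I \right)} = 1$ ($d{\left(z,I \right)} = \frac{-4 - 8}{-5 - 7} = - \frac{12}{-12} = \left(-12\right) \left(- \frac{1}{12}\right) = 1$)
$\frac{313 + d{\left(-18,-13 \right)} 427}{-521671} = \frac{313 + 1 \cdot 427}{-521671} = \left(313 + 427\right) \left(- \frac{1}{521671}\right) = 740 \left(- \frac{1}{521671}\right) = - \frac{740}{521671}$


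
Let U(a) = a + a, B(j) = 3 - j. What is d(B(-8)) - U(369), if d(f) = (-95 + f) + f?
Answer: -811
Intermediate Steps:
U(a) = 2*a
d(f) = -95 + 2*f
d(B(-8)) - U(369) = (-95 + 2*(3 - 1*(-8))) - 2*369 = (-95 + 2*(3 + 8)) - 1*738 = (-95 + 2*11) - 738 = (-95 + 22) - 738 = -73 - 738 = -811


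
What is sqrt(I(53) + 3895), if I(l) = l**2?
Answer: 4*sqrt(419) ≈ 81.878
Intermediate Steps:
sqrt(I(53) + 3895) = sqrt(53**2 + 3895) = sqrt(2809 + 3895) = sqrt(6704) = 4*sqrt(419)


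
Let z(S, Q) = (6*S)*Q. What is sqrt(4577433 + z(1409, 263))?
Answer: 67*sqrt(1515) ≈ 2607.8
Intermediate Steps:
z(S, Q) = 6*Q*S
sqrt(4577433 + z(1409, 263)) = sqrt(4577433 + 6*263*1409) = sqrt(4577433 + 2223402) = sqrt(6800835) = 67*sqrt(1515)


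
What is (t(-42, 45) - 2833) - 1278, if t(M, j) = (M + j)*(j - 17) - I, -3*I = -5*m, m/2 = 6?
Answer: -4047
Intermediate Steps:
m = 12 (m = 2*6 = 12)
I = 20 (I = -(-5)*12/3 = -1/3*(-60) = 20)
t(M, j) = -20 + (-17 + j)*(M + j) (t(M, j) = (M + j)*(j - 17) - 1*20 = (M + j)*(-17 + j) - 20 = (-17 + j)*(M + j) - 20 = -20 + (-17 + j)*(M + j))
(t(-42, 45) - 2833) - 1278 = ((-20 + 45**2 - 17*(-42) - 17*45 - 42*45) - 2833) - 1278 = ((-20 + 2025 + 714 - 765 - 1890) - 2833) - 1278 = (64 - 2833) - 1278 = -2769 - 1278 = -4047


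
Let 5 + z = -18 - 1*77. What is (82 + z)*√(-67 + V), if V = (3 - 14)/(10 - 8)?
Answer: -9*I*√290 ≈ -153.26*I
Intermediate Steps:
V = -11/2 ≈ -5.5000
z = -100 (z = -5 + (-18 - 1*77) = -5 + (-18 - 77) = -5 - 95 = -100)
(82 + z)*√(-67 + V) = (82 - 100)*√(-67 - 11/2) = -9*I*√290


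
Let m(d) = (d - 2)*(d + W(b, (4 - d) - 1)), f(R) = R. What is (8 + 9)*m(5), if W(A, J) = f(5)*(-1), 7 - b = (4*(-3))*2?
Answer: 0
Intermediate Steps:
b = 31 (b = 7 - 4*(-3)*2 = 7 - (-12)*2 = 7 - 1*(-24) = 7 + 24 = 31)
W(A, J) = -5 (W(A, J) = 5*(-1) = -5)
m(d) = (-5 + d)*(-2 + d) (m(d) = (d - 2)*(d - 5) = (-2 + d)*(-5 + d) = (-5 + d)*(-2 + d))
(8 + 9)*m(5) = (8 + 9)*(10 + 5² - 7*5) = 17*(10 + 25 - 35) = 17*0 = 0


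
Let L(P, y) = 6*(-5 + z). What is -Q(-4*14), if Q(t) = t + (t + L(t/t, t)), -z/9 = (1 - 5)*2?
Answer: -290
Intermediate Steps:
z = 72 (z = -9*(1 - 5)*2 = -(-36)*2 = -9*(-8) = 72)
L(P, y) = 402 (L(P, y) = 6*(-5 + 72) = 6*67 = 402)
Q(t) = 402 + 2*t (Q(t) = t + (t + 402) = t + (402 + t) = 402 + 2*t)
-Q(-4*14) = -(402 + 2*(-4*14)) = -(402 + 2*(-56)) = -(402 - 112) = -1*290 = -290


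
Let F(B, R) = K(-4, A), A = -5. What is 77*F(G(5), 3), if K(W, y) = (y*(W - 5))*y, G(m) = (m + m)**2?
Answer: -17325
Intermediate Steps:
G(m) = 4*m**2 (G(m) = (2*m)**2 = 4*m**2)
K(W, y) = y**2*(-5 + W) (K(W, y) = (y*(-5 + W))*y = y**2*(-5 + W))
F(B, R) = -225 (F(B, R) = (-5)**2*(-5 - 4) = 25*(-9) = -225)
77*F(G(5), 3) = 77*(-225) = -17325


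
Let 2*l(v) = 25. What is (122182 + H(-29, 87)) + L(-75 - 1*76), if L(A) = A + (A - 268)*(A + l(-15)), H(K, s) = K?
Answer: 360067/2 ≈ 1.8003e+5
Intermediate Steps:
l(v) = 25/2 (l(v) = (1/2)*25 = 25/2)
L(A) = A + (-268 + A)*(25/2 + A) (L(A) = A + (A - 268)*(A + 25/2) = A + (-268 + A)*(25/2 + A))
(122182 + H(-29, 87)) + L(-75 - 1*76) = (122182 - 29) + (-3350 + (-75 - 1*76)**2 - 509*(-75 - 1*76)/2) = 122153 + (-3350 + (-75 - 76)**2 - 509*(-75 - 76)/2) = 122153 + (-3350 + (-151)**2 - 509/2*(-151)) = 122153 + (-3350 + 22801 + 76859/2) = 122153 + 115761/2 = 360067/2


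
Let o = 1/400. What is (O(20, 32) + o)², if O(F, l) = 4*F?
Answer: 1024064001/160000 ≈ 6400.4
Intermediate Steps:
o = 1/400 ≈ 0.0025000
(O(20, 32) + o)² = (4*20 + 1/400)² = (80 + 1/400)² = (32001/400)² = 1024064001/160000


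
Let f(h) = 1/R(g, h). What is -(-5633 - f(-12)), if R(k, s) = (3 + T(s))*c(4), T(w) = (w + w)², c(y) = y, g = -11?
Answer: 13046029/2316 ≈ 5633.0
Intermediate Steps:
T(w) = 4*w² (T(w) = (2*w)² = 4*w²)
R(k, s) = 12 + 16*s² (R(k, s) = (3 + 4*s²)*4 = 12 + 16*s²)
f(h) = 1/(12 + 16*h²)
-(-5633 - f(-12)) = -(-5633 - 1/(4*(3 + 4*(-12)²))) = -(-5633 - 1/(4*(3 + 4*144))) = -(-5633 - 1/(4*(3 + 576))) = -(-5633 - 1/(4*579)) = -(-5633 - 1*1/2316) = -(-5633 - 1/2316) = -1*(-13046029/2316) = 13046029/2316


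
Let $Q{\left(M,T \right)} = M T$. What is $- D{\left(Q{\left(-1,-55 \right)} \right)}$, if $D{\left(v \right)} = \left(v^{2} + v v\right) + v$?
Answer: $-6105$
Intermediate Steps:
$D{\left(v \right)} = v + 2 v^{2}$ ($D{\left(v \right)} = \left(v^{2} + v^{2}\right) + v = 2 v^{2} + v = v + 2 v^{2}$)
$- D{\left(Q{\left(-1,-55 \right)} \right)} = - \left(-1\right) \left(-55\right) \left(1 + 2 \left(\left(-1\right) \left(-55\right)\right)\right) = - 55 \left(1 + 2 \cdot 55\right) = - 55 \left(1 + 110\right) = - 55 \cdot 111 = \left(-1\right) 6105 = -6105$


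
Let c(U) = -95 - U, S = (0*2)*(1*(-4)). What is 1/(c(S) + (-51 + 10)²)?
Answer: 1/1586 ≈ 0.00063052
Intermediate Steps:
S = 0 (S = 0*(-4) = 0)
1/(c(S) + (-51 + 10)²) = 1/((-95 - 1*0) + (-51 + 10)²) = 1/((-95 + 0) + (-41)²) = 1/(-95 + 1681) = 1/1586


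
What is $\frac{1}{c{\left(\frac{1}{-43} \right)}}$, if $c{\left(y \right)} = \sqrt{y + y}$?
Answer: $- \frac{i \sqrt{86}}{2} \approx - 4.6368 i$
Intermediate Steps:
$c{\left(y \right)} = \sqrt{2} \sqrt{y}$ ($c{\left(y \right)} = \sqrt{2 y} = \sqrt{2} \sqrt{y}$)
$\frac{1}{c{\left(\frac{1}{-43} \right)}} = \frac{1}{\sqrt{2} \sqrt{\frac{1}{-43}}} = \frac{1}{\sqrt{2} \sqrt{- \frac{1}{43}}} = \frac{1}{\sqrt{2} \frac{i \sqrt{43}}{43}} = \frac{1}{\frac{1}{43} i \sqrt{86}} = - \frac{i \sqrt{86}}{2}$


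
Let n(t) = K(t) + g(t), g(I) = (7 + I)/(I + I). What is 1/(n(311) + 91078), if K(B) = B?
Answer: 311/28422138 ≈ 1.0942e-5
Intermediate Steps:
g(I) = (7 + I)/(2*I) (g(I) = (7 + I)/((2*I)) = (7 + I)*(1/(2*I)) = (7 + I)/(2*I))
n(t) = t + (7 + t)/(2*t)
1/(n(311) + 91078) = 1/((½ + 311 + (7/2)/311) + 91078) = 1/((½ + 311 + (7/2)*(1/311)) + 91078) = 1/((½ + 311 + 7/622) + 91078) = 1/(96880/311 + 91078) = 1/(28422138/311) = 311/28422138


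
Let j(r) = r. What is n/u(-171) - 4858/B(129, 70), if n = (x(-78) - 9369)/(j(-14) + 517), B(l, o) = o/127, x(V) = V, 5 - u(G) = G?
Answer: -3901387667/442640 ≈ -8813.9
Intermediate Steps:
u(G) = 5 - G
B(l, o) = o/127 (B(l, o) = o*(1/127) = o/127)
n = -9447/503 (n = (-78 - 9369)/(-14 + 517) = -9447/503 ≈ -18.781)
n/u(-171) - 4858/B(129, 70) = -9447/(503*(5 - 1*(-171))) - 4858/((1/127)*70) = -9447/(503*(5 + 171)) - 4858/70/127 = -9447/503/176 - 4858*127/70 = -9447/503*1/176 - 44069/5 = -9447/88528 - 44069/5 = -3901387667/442640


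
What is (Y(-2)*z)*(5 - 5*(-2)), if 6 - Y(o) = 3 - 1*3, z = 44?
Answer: 3960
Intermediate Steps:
Y(o) = 6 (Y(o) = 6 - (3 - 1*3) = 6 - (3 - 3) = 6 - 1*0 = 6 + 0 = 6)
(Y(-2)*z)*(5 - 5*(-2)) = (6*44)*(5 - 5*(-2)) = 264*(5 + 10) = 264*15 = 3960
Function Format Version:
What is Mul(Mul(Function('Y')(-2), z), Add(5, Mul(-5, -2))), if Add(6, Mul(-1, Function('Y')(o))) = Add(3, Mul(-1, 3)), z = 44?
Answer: 3960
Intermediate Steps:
Function('Y')(o) = 6 (Function('Y')(o) = Add(6, Mul(-1, Add(3, Mul(-1, 3)))) = Add(6, Mul(-1, Add(3, -3))) = Add(6, Mul(-1, 0)) = Add(6, 0) = 6)
Mul(Mul(Function('Y')(-2), z), Add(5, Mul(-5, -2))) = Mul(Mul(6, 44), Add(5, Mul(-5, -2))) = Mul(264, Add(5, 10)) = Mul(264, 15) = 3960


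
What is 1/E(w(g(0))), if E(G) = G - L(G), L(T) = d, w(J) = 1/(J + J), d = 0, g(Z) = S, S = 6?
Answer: 12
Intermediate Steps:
g(Z) = 6
w(J) = 1/(2*J)
L(T) = 0
E(G) = G (E(G) = G - 1*0 = G + 0 = G)
1/E(w(g(0))) = 1/((1/2)/6) = 1/((1/2)*(1/6)) = 1/(1/12) = 12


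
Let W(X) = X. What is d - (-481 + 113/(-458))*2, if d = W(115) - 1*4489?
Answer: -781235/229 ≈ -3411.5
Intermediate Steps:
d = -4374 (d = 115 - 1*4489 = 115 - 4489 = -4374)
d - (-481 + 113/(-458))*2 = -4374 - (-481 + 113/(-458))*2 = -4374 - (-481 + 113*(-1/458))*2 = -4374 - (-481 - 113/458)*2 = -4374 - (-220411)*2/458 = -4374 - 1*(-220411/229) = -4374 + 220411/229 = -781235/229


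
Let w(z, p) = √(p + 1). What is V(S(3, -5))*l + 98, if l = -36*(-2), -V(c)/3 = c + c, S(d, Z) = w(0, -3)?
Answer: 98 - 432*I*√2 ≈ 98.0 - 610.94*I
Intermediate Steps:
w(z, p) = √(1 + p)
S(d, Z) = I*√2 (S(d, Z) = √(1 - 3) = √(-2) = I*√2)
V(c) = -6*c (V(c) = -3*(c + c) = -6*c)
l = 72 (l = -9*(-8) = 72)
V(S(3, -5))*l + 98 = -6*I*√2*72 + 98 = -432*I*√2 + 98 = 98 - 432*I*√2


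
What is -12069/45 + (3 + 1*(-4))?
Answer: -1346/5 ≈ -269.20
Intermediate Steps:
-12069/45 + (3 + 1*(-4)) = -12069/45 + (3 - 4) = -149*9/5 - 1 = -1341/5 - 1 = -1346/5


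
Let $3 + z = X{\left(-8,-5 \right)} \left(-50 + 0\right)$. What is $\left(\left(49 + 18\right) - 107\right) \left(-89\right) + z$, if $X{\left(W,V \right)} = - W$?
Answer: $3157$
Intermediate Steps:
$z = -403$ ($z = -3 + \left(-1\right) \left(-8\right) \left(-50 + 0\right) = -3 + 8 \left(-50\right) = -3 - 400 = -403$)
$\left(\left(49 + 18\right) - 107\right) \left(-89\right) + z = \left(\left(49 + 18\right) - 107\right) \left(-89\right) - 403 = \left(67 - 107\right) \left(-89\right) - 403 = \left(-40\right) \left(-89\right) - 403 = 3560 - 403 = 3157$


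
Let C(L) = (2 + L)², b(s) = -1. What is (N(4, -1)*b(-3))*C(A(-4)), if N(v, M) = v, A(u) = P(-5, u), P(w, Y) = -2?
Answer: 0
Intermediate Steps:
A(u) = -2
(N(4, -1)*b(-3))*C(A(-4)) = (4*(-1))*(2 - 2)² = -4*0² = -4*0 = 0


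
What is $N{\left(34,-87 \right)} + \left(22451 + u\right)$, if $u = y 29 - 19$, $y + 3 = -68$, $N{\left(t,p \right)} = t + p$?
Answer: $20320$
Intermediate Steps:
$N{\left(t,p \right)} = p + t$
$y = -71$ ($y = -3 - 68 = -71$)
$u = -2078$ ($u = \left(-71\right) 29 - 19 = -2059 - 19 = -2078$)
$N{\left(34,-87 \right)} + \left(22451 + u\right) = \left(-87 + 34\right) + \left(22451 - 2078\right) = -53 + 20373 = 20320$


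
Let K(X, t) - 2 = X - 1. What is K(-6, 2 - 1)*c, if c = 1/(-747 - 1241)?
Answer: 5/1988 ≈ 0.0025151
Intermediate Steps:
K(X, t) = 1 + X (K(X, t) = 2 + (X - 1) = 2 + (-1 + X) = 1 + X)
c = -1/1988 (c = 1/(-1988) = -1/1988 ≈ -0.00050302)
K(-6, 2 - 1)*c = (1 - 6)*(-1/1988) = -5*(-1/1988) = 5/1988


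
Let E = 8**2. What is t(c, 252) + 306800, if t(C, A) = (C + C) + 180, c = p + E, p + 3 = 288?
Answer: 307678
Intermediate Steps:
p = 285 (p = -3 + 288 = 285)
E = 64
c = 349 (c = 285 + 64 = 349)
t(C, A) = 180 + 2*C (t(C, A) = 2*C + 180 = 180 + 2*C)
t(c, 252) + 306800 = (180 + 2*349) + 306800 = (180 + 698) + 306800 = 878 + 306800 = 307678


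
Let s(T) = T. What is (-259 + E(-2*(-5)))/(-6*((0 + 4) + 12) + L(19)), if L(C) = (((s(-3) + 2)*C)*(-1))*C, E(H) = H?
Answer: -249/265 ≈ -0.93962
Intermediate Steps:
L(C) = C² (L(C) = (((-3 + 2)*C)*(-1))*C = (-C*(-1))*C = C*C = C²)
(-259 + E(-2*(-5)))/(-6*((0 + 4) + 12) + L(19)) = (-259 - 2*(-5))/(-6*((0 + 4) + 12) + 19²) = (-259 + 10)/(-6*(4 + 12) + 361) = -249/(-6*16 + 361) = -249/(-96 + 361) = -249/265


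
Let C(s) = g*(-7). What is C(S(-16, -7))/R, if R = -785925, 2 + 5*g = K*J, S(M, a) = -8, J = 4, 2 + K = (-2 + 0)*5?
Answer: -2/22455 ≈ -8.9067e-5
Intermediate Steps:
K = -12 (K = -2 + (-2 + 0)*5 = -2 - 2*5 = -2 - 10 = -12)
g = -10 (g = -⅖ + (-12*4)/5 = -⅖ + (⅕)*(-48) = -⅖ - 48/5 = -10)
C(s) = 70 (C(s) = -10*(-7) = 70)
C(S(-16, -7))/R = 70/(-785925) = 70*(-1/785925) = -2/22455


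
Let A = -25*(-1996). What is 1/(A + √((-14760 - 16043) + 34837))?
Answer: 24950/1245002983 - √4034/2490005966 ≈ 2.0015e-5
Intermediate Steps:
A = 49900
1/(A + √((-14760 - 16043) + 34837)) = 1/(49900 + √((-14760 - 16043) + 34837)) = 1/(49900 + √(-30803 + 34837)) = 1/(49900 + √4034)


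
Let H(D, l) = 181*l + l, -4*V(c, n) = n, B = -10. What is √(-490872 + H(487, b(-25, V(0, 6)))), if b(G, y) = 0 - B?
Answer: 2*I*√122263 ≈ 699.32*I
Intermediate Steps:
V(c, n) = -n/4
b(G, y) = 10 (b(G, y) = 0 - 1*(-10) = 0 + 10 = 10)
H(D, l) = 182*l
√(-490872 + H(487, b(-25, V(0, 6)))) = √(-490872 + 182*10) = √(-490872 + 1820) = √(-489052) = 2*I*√122263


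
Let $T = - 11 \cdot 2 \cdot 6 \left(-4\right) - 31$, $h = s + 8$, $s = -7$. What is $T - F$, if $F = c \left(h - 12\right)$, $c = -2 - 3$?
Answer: $442$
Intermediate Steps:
$h = 1$ ($h = -7 + 8 = 1$)
$c = -5$ ($c = -2 - 3 = -5$)
$T = 497$ ($T = - 11 \cdot 12 \left(-4\right) - 31 = \left(-11\right) \left(-48\right) - 31 = 528 - 31 = 497$)
$F = 55$ ($F = - 5 \left(1 - 12\right) = \left(-5\right) \left(-11\right) = 55$)
$T - F = 497 - 55 = 442$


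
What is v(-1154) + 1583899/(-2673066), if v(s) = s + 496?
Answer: -1760461327/2673066 ≈ -658.59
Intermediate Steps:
v(s) = 496 + s
v(-1154) + 1583899/(-2673066) = (496 - 1154) + 1583899/(-2673066) = -658 + 1583899*(-1/2673066) = -658 - 1583899/2673066 = -1760461327/2673066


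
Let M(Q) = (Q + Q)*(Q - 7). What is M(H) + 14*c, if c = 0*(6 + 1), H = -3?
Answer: 60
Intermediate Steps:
c = 0 (c = 0*7 = 0)
M(Q) = 2*Q*(-7 + Q) (M(Q) = (2*Q)*(-7 + Q) = 2*Q*(-7 + Q))
M(H) + 14*c = 2*(-3)*(-7 - 3) + 14*0 = 2*(-3)*(-10) + 0 = 60 + 0 = 60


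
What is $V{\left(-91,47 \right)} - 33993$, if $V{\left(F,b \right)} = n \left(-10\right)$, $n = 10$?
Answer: $-34093$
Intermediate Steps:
$V{\left(F,b \right)} = -100$ ($V{\left(F,b \right)} = 10 \left(-10\right) = -100$)
$V{\left(-91,47 \right)} - 33993 = -100 - 33993 = -34093$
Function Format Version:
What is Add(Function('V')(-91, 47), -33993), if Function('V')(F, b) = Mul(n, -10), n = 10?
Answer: -34093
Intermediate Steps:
Function('V')(F, b) = -100 (Function('V')(F, b) = Mul(10, -10) = -100)
Add(Function('V')(-91, 47), -33993) = Add(-100, -33993) = -34093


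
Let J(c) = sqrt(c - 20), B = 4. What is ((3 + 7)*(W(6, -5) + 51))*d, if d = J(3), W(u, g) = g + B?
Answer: 500*I*sqrt(17) ≈ 2061.6*I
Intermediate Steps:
W(u, g) = 4 + g (W(u, g) = g + 4 = 4 + g)
J(c) = sqrt(-20 + c)
d = I*sqrt(17) (d = sqrt(-20 + 3) = sqrt(-17) = I*sqrt(17) ≈ 4.1231*I)
((3 + 7)*(W(6, -5) + 51))*d = ((3 + 7)*((4 - 5) + 51))*(I*sqrt(17)) = (10*(-1 + 51))*(I*sqrt(17)) = (10*50)*(I*sqrt(17)) = 500*(I*sqrt(17)) = 500*I*sqrt(17)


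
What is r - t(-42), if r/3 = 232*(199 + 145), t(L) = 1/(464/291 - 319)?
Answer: 22114398051/92365 ≈ 2.3942e+5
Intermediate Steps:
t(L) = -291/92365 (t(L) = 1/(464*(1/291) - 319) = 1/(464/291 - 319) = 1/(-92365/291) = -291/92365)
r = 239424 (r = 3*(232*(199 + 145)) = 3*(232*344) = 3*79808 = 239424)
r - t(-42) = 239424 - 1*(-291/92365) = 239424 + 291/92365 = 22114398051/92365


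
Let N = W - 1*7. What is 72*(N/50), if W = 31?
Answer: 864/25 ≈ 34.560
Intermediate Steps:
N = 24 (N = 31 - 1*7 = 31 - 7 = 24)
72*(N/50) = 72*(24/50) = 72*(24*(1/50)) = 72*(12/25) = 864/25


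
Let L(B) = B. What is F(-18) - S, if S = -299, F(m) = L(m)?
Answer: 281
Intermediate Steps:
F(m) = m
F(-18) - S = -18 - 1*(-299) = -18 + 299 = 281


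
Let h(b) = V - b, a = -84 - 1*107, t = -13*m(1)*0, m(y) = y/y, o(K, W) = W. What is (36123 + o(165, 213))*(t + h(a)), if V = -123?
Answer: 2470848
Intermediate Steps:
m(y) = 1
t = 0 (t = -13*1*0 = -13*0 = 0)
a = -191 (a = -84 - 107 = -191)
h(b) = -123 - b
(36123 + o(165, 213))*(t + h(a)) = (36123 + 213)*(0 + (-123 - 1*(-191))) = 36336*(0 + (-123 + 191)) = 36336*(0 + 68) = 36336*68 = 2470848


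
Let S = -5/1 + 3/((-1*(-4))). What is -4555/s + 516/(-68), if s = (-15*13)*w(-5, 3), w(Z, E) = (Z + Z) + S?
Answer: -348715/37791 ≈ -9.2275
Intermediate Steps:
S = -17/4 (S = -5*1 + 3/4 = -5 + 3*(1/4) = -5 + 3/4 = -17/4 ≈ -4.2500)
w(Z, E) = -17/4 + 2*Z (w(Z, E) = (Z + Z) - 17/4 = 2*Z - 17/4 = -17/4 + 2*Z)
s = 11115/4 (s = (-15*13)*(-17/4 + 2*(-5)) = -195*(-17/4 - 10) = -195*(-57/4) = 11115/4 ≈ 2778.8)
-4555/s + 516/(-68) = -4555/11115/4 + 516/(-68) = -4555*4/11115 + 516*(-1/68) = -3644/2223 - 129/17 = -348715/37791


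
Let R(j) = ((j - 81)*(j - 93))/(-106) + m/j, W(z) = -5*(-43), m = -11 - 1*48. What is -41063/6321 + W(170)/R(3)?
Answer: -110982968/12332271 ≈ -8.9994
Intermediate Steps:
m = -59 (m = -11 - 48 = -59)
W(z) = 215
R(j) = -59/j - (-93 + j)*(-81 + j)/106 (R(j) = ((j - 81)*(j - 93))/(-106) - 59/j = ((-81 + j)*(-93 + j))*(-1/106) - 59/j = ((-93 + j)*(-81 + j))*(-1/106) - 59/j = -(-93 + j)*(-81 + j)/106 - 59/j = -59/j - (-93 + j)*(-81 + j)/106)
-41063/6321 + W(170)/R(3) = -41063/6321 + 215/(((1/106)*(-6254 - 1*3*(7533 + 3**2 - 174*3))/3)) = -41063*1/6321 + 215/(((1/106)*(1/3)*(-6254 - 1*3*(7533 + 9 - 522)))) = -41063/6321 + 215/(((1/106)*(1/3)*(-6254 - 1*3*7020))) = -41063/6321 + 215/(((1/106)*(1/3)*(-6254 - 21060))) = -41063/6321 + 215/(((1/106)*(1/3)*(-27314))) = -41063/6321 + 215/(-13657/159) = -41063/6321 + 215*(-159/13657) = -41063/6321 - 34185/13657 = -110982968/12332271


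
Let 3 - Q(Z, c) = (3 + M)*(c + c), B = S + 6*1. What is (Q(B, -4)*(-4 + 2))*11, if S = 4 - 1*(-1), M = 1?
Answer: -770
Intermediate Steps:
S = 5 (S = 4 + 1 = 5)
B = 11 (B = 5 + 6*1 = 5 + 6 = 11)
Q(Z, c) = 3 - 8*c (Q(Z, c) = 3 - (3 + 1)*(c + c) = 3 - 4*2*c = 3 - 8*c)
(Q(B, -4)*(-4 + 2))*11 = ((3 - 8*(-4))*(-4 + 2))*11 = ((3 + 32)*(-2))*11 = (35*(-2))*11 = -70*11 = -770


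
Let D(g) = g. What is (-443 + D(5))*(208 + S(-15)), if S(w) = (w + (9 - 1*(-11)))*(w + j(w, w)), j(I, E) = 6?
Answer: -71394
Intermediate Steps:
S(w) = (6 + w)*(20 + w) (S(w) = (w + (9 - 1*(-11)))*(w + 6) = (w + (9 + 11))*(6 + w) = (w + 20)*(6 + w) = (20 + w)*(6 + w) = (6 + w)*(20 + w))
(-443 + D(5))*(208 + S(-15)) = (-443 + 5)*(208 + (120 + (-15)² + 26*(-15))) = -438*(208 + (120 + 225 - 390)) = -438*(208 - 45) = -438*163 = -71394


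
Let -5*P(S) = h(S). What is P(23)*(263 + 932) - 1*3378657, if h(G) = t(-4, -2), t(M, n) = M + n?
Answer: -3377223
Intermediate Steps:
h(G) = -6 (h(G) = -4 - 2 = -6)
P(S) = 6/5 (P(S) = -1/5*(-6) = 6/5)
P(23)*(263 + 932) - 1*3378657 = 6*(263 + 932)/5 - 1*3378657 = (6/5)*1195 - 3378657 = 1434 - 3378657 = -3377223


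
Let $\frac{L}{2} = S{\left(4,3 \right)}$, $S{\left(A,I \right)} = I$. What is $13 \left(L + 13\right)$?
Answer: $247$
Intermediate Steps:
$L = 6$ ($L = 2 \cdot 3 = 6$)
$13 \left(L + 13\right) = 13 \left(6 + 13\right) = 13 \cdot 19 = 247$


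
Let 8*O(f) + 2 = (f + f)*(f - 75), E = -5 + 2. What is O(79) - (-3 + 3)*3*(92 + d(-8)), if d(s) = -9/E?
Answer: 315/4 ≈ 78.750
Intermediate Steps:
E = -3
O(f) = -1/4 + f*(-75 + f)/4 (O(f) = -1/4 + ((f + f)*(f - 75))/8 = -1/4 + ((2*f)*(-75 + f))/8 = -1/4 + (2*f*(-75 + f))/8 = -1/4 + f*(-75 + f)/4)
d(s) = 3 (d(s) = -9/(-3) = -9*(-1/3) = 3)
O(79) - (-3 + 3)*3*(92 + d(-8)) = (-1/4 - 75/4*79 + (1/4)*79**2) - (-3 + 3)*3*(92 + 3) = (-1/4 - 5925/4 + (1/4)*6241) - 0*3*95 = (-1/4 - 5925/4 + 6241/4) - 0*95 = 315/4 - 1*0 = 315/4 + 0 = 315/4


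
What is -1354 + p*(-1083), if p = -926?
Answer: 1001504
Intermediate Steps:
-1354 + p*(-1083) = -1354 - 926*(-1083) = -1354 + 1002858 = 1001504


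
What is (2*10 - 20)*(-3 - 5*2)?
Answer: 0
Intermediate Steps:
(2*10 - 20)*(-3 - 5*2) = (20 - 20)*(-3 - 10) = 0*(-13) = 0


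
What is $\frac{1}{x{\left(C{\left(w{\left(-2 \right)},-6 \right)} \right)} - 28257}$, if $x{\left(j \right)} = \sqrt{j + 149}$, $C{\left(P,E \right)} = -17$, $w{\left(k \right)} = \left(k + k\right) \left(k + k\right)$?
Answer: $- \frac{9419}{266152639} - \frac{2 \sqrt{33}}{798457917} \approx -3.5404 \cdot 10^{-5}$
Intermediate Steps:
$w{\left(k \right)} = 4 k^{2}$ ($w{\left(k \right)} = 2 k 2 k = 4 k^{2}$)
$x{\left(j \right)} = \sqrt{149 + j}$
$\frac{1}{x{\left(C{\left(w{\left(-2 \right)},-6 \right)} \right)} - 28257} = \frac{1}{\sqrt{149 - 17} - 28257} = \frac{1}{\sqrt{132} - 28257} = \frac{1}{2 \sqrt{33} - 28257} = \frac{1}{-28257 + 2 \sqrt{33}}$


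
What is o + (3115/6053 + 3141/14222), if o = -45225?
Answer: -3893165453347/86085766 ≈ -45224.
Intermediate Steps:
o + (3115/6053 + 3141/14222) = -45225 + (3115/6053 + 3141/14222) = -45225 + 63314003/86085766 = -3893165453347/86085766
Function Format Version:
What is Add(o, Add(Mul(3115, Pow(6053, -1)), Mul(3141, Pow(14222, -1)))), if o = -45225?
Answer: Rational(-3893165453347, 86085766) ≈ -45224.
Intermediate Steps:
Add(o, Add(Mul(3115, Pow(6053, -1)), Mul(3141, Pow(14222, -1)))) = Add(-45225, Add(Mul(3115, Pow(6053, -1)), Mul(3141, Pow(14222, -1)))) = Add(-45225, Add(Mul(3115, Rational(1, 6053)), Mul(3141, Rational(1, 14222)))) = Add(-45225, Add(Rational(3115, 6053), Rational(3141, 14222))) = Add(-45225, Rational(63314003, 86085766)) = Rational(-3893165453347, 86085766)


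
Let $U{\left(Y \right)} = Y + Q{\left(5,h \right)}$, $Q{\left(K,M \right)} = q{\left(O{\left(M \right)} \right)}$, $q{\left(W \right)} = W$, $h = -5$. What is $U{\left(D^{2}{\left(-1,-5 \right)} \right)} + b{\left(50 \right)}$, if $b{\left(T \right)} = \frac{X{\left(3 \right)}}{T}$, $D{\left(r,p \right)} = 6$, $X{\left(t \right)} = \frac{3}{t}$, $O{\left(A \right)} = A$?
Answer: $\frac{1551}{50} \approx 31.02$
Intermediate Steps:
$Q{\left(K,M \right)} = M$
$b{\left(T \right)} = \frac{1}{T}$ ($b{\left(T \right)} = \frac{3 \cdot \frac{1}{3}}{T} = 1 \frac{1}{T} = \frac{1}{T}$)
$U{\left(Y \right)} = -5 + Y$ ($U{\left(Y \right)} = Y - 5 = -5 + Y$)
$U{\left(D^{2}{\left(-1,-5 \right)} \right)} + b{\left(50 \right)} = \left(-5 + 6^{2}\right) + \frac{1}{50} = \left(-5 + 36\right) + \frac{1}{50} = 31 + \frac{1}{50} = \frac{1551}{50}$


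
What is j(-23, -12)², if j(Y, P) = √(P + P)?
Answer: -24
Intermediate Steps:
j(Y, P) = √2*√P (j(Y, P) = √(2*P) = √2*√P)
j(-23, -12)² = (√2*√(-12))² = (√2*(2*I*√3))² = (2*I*√6)² = -24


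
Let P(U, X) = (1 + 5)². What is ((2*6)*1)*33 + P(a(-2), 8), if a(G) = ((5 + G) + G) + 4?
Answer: 432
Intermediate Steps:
a(G) = 9 + 2*G (a(G) = (5 + 2*G) + 4 = 9 + 2*G)
P(U, X) = 36 (P(U, X) = 6² = 36)
((2*6)*1)*33 + P(a(-2), 8) = ((2*6)*1)*33 + 36 = (12*1)*33 + 36 = 12*33 + 36 = 396 + 36 = 432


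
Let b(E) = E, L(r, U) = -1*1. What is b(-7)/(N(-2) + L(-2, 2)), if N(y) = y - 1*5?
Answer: 7/8 ≈ 0.87500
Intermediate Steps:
N(y) = -5 + y (N(y) = y - 5 = -5 + y)
L(r, U) = -1
b(-7)/(N(-2) + L(-2, 2)) = -7/((-5 - 2) - 1) = -7/(-7 - 1) = -7/(-8) = -7*(-⅛) = 7/8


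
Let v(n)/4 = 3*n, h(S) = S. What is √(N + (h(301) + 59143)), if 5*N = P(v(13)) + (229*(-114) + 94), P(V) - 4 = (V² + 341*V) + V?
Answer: 2*√17445 ≈ 264.16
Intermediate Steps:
v(n) = 12*n (v(n) = 4*(3*n) = 12*n)
P(V) = 4 + V² + 342*V (P(V) = 4 + ((V² + 341*V) + V) = 4 + (V² + 342*V) = 4 + V² + 342*V)
N = 10336 (N = ((4 + (12*13)² + 342*(12*13)) + (229*(-114) + 94))/5 = ((4 + 156² + 342*156) + (-26106 + 94))/5 = ((4 + 24336 + 53352) - 26012)/5 = (77692 - 26012)/5 = (⅕)*51680 = 10336)
√(N + (h(301) + 59143)) = √(10336 + (301 + 59143)) = √(10336 + 59444) = √69780 = 2*√17445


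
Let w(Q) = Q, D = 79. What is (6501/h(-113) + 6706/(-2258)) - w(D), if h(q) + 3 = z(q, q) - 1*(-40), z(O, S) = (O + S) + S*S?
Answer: -1156863891/14202820 ≈ -81.453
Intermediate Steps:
z(O, S) = O + S + S² (z(O, S) = (O + S) + S² = O + S + S²)
h(q) = 37 + q² + 2*q (h(q) = -3 + ((q + q + q²) - 1*(-40)) = -3 + ((q² + 2*q) + 40) = -3 + (40 + q² + 2*q) = 37 + q² + 2*q)
(6501/h(-113) + 6706/(-2258)) - w(D) = (6501/(37 + (-113)² + 2*(-113)) + 6706/(-2258)) - 1*79 = (6501/(37 + 12769 - 226) + 6706*(-1/2258)) - 79 = (6501/12580 - 3353/1129) - 79 = -34841111/14202820 - 79 = -1156863891/14202820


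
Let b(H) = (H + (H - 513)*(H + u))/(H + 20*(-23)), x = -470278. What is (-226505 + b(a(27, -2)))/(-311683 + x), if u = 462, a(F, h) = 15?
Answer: 100557194/347972645 ≈ 0.28898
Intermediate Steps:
b(H) = (H + (-513 + H)*(462 + H))/(-460 + H) (b(H) = (H + (H - 513)*(H + 462))/(H + 20*(-23)) = (H + (-513 + H)*(462 + H))/(H - 460) = (H + (-513 + H)*(462 + H))/(-460 + H))
(-226505 + b(a(27, -2)))/(-311683 + x) = (-226505 + (-237006 + 15**2 - 50*15)/(-460 + 15))/(-311683 - 470278) = (-226505 + (-237006 + 225 - 750)/(-445))/(-781961) = (-226505 - 1/445*(-237531))*(-1/781961) = (-226505 + 237531/445)*(-1/781961) = -100557194/445*(-1/781961) = 100557194/347972645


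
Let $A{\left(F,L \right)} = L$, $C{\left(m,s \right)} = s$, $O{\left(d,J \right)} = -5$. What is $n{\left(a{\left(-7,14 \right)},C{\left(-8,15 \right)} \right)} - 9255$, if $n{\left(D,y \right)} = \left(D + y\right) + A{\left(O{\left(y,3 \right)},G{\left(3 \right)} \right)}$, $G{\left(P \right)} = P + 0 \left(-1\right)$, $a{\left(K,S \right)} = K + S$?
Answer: $-9230$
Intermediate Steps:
$G{\left(P \right)} = P$ ($G{\left(P \right)} = P + 0 = P$)
$n{\left(D,y \right)} = 3 + D + y$ ($n{\left(D,y \right)} = \left(D + y\right) + 3 = 3 + D + y$)
$n{\left(a{\left(-7,14 \right)},C{\left(-8,15 \right)} \right)} - 9255 = \left(3 + \left(-7 + 14\right) + 15\right) - 9255 = \left(3 + 7 + 15\right) - 9255 = 25 - 9255 = -9230$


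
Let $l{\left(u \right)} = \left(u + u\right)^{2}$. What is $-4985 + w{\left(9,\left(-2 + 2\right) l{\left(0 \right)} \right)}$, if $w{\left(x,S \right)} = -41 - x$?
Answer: $-5035$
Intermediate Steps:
$l{\left(u \right)} = 4 u^{2}$ ($l{\left(u \right)} = \left(2 u\right)^{2} = 4 u^{2}$)
$-4985 + w{\left(9,\left(-2 + 2\right) l{\left(0 \right)} \right)} = -4985 - 50 = -5035$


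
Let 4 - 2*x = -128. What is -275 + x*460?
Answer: 30085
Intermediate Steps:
x = 66 (x = 2 - ½*(-128) = 2 + 64 = 66)
-275 + x*460 = -275 + 66*460 = -275 + 30360 = 30085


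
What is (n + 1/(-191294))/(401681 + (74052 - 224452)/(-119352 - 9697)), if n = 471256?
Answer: 11633566712744887/9916046202319086 ≈ 1.1732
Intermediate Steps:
(n + 1/(-191294))/(401681 + (74052 - 224452)/(-119352 - 9697)) = (471256 + 1/(-191294))/(401681 + (74052 - 224452)/(-119352 - 9697)) = (471256 - 1/191294)/(401681 - 150400/(-129049)) = 90148445263/(191294*(401681 - 150400*(-1/129049))) = 90148445263/(191294*(401681 + 150400/129049)) = 90148445263/(191294*(51836681769/129049)) = (90148445263/191294)*(129049/51836681769) = 11633566712744887/9916046202319086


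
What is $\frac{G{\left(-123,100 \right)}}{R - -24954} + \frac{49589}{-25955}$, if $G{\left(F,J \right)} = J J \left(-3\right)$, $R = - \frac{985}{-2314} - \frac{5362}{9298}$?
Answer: $- \frac{289181683145333}{92900962421635} \approx -3.1128$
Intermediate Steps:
$R = - \frac{1624569}{10757786}$ ($R = \left(-985\right) \left(- \frac{1}{2314}\right) - \frac{2681}{4649} = \frac{985}{2314} - \frac{2681}{4649} = - \frac{1624569}{10757786} \approx -0.15101$)
$G{\left(F,J \right)} = - 3 J^{2}$ ($G{\left(F,J \right)} = J \left(- 3 J\right) = - 3 J^{2}$)
$\frac{G{\left(-123,100 \right)}}{R - -24954} + \frac{49589}{-25955} = \frac{\left(-3\right) 100^{2}}{- \frac{1624569}{10757786} - -24954} + \frac{49589}{-25955} = \frac{\left(-3\right) 10000}{- \frac{1624569}{10757786} + 24954} + 49589 \left(- \frac{1}{25955}\right) = - \frac{30000}{\frac{268448167275}{10757786}} - \frac{49589}{25955} = \left(-30000\right) \frac{10757786}{268448167275} - \frac{49589}{25955} = - \frac{4303114400}{3579308897} - \frac{49589}{25955} = - \frac{289181683145333}{92900962421635}$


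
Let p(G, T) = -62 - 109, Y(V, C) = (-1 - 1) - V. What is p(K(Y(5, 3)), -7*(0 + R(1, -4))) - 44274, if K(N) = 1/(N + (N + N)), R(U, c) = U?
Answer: -44445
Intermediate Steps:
Y(V, C) = -2 - V
K(N) = 1/(3*N) (K(N) = 1/(N + 2*N) = 1/(3*N))
p(G, T) = -171
p(K(Y(5, 3)), -7*(0 + R(1, -4))) - 44274 = -171 - 44274 = -44445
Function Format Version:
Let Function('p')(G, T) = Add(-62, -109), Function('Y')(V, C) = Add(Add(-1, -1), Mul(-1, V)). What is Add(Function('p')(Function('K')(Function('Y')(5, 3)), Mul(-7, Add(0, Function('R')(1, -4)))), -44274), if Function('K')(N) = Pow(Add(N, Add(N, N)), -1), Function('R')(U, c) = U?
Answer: -44445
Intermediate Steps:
Function('Y')(V, C) = Add(-2, Mul(-1, V))
Function('K')(N) = Mul(Rational(1, 3), Pow(N, -1)) (Function('K')(N) = Pow(Add(N, Mul(2, N)), -1) = Pow(Mul(3, N), -1) = Mul(Rational(1, 3), Pow(N, -1)))
Function('p')(G, T) = -171
Add(Function('p')(Function('K')(Function('Y')(5, 3)), Mul(-7, Add(0, Function('R')(1, -4)))), -44274) = Add(-171, -44274) = -44445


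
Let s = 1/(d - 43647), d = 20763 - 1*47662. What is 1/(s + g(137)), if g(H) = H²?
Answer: 70546/1324077873 ≈ 5.3279e-5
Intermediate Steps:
d = -26899 (d = 20763 - 47662 = -26899)
s = -1/70546 (s = 1/(-26899 - 43647) = 1/(-70546) = -1/70546 ≈ -1.4175e-5)
1/(s + g(137)) = 1/(-1/70546 + 137²) = 1/(-1/70546 + 18769) = 1/(1324077873/70546) = 70546/1324077873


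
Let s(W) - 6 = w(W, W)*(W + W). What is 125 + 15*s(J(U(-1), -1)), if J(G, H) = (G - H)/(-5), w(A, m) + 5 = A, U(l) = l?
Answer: 215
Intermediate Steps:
w(A, m) = -5 + A
J(G, H) = -G/5 + H/5 (J(G, H) = (G - H)*(-1/5) = -G/5 + H/5)
s(W) = 6 + 2*W*(-5 + W) (s(W) = 6 + (-5 + W)*(W + W) = 6 + (-5 + W)*(2*W) = 6 + 2*W*(-5 + W))
125 + 15*s(J(U(-1), -1)) = 125 + 15*(6 + 2*(-1/5*(-1) + (1/5)*(-1))*(-5 + (-1/5*(-1) + (1/5)*(-1)))) = 125 + 15*(6 + 2*(1/5 - 1/5)*(-5 + (1/5 - 1/5))) = 125 + 15*(6 + 2*0*(-5 + 0)) = 125 + 15*(6 + 2*0*(-5)) = 125 + 15*(6 + 0) = 125 + 15*6 = 125 + 90 = 215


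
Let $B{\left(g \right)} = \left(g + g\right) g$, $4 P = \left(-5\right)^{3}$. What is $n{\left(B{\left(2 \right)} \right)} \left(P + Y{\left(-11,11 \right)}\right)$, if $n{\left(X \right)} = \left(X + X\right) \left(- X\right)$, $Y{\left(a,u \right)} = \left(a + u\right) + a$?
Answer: $5408$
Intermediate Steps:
$Y{\left(a,u \right)} = u + 2 a$
$P = - \frac{125}{4}$ ($P = \frac{\left(-5\right)^{3}}{4} = \frac{1}{4} \left(-125\right) = - \frac{125}{4} \approx -31.25$)
$B{\left(g \right)} = 2 g^{2}$ ($B{\left(g \right)} = 2 g g = 2 g^{2}$)
$n{\left(X \right)} = - 2 X^{2}$ ($n{\left(X \right)} = 2 X \left(- X\right) = - 2 X^{2}$)
$n{\left(B{\left(2 \right)} \right)} \left(P + Y{\left(-11,11 \right)}\right) = - 2 \left(2 \cdot 2^{2}\right)^{2} \left(- \frac{125}{4} + \left(11 + 2 \left(-11\right)\right)\right) = - 2 \left(2 \cdot 4\right)^{2} \left(- \frac{125}{4} + \left(11 - 22\right)\right) = - 2 \cdot 8^{2} \left(- \frac{125}{4} - 11\right) = \left(-2\right) 64 \left(- \frac{169}{4}\right) = \left(-128\right) \left(- \frac{169}{4}\right) = 5408$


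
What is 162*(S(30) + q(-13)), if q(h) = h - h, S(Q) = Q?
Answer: 4860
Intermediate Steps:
q(h) = 0
162*(S(30) + q(-13)) = 162*(30 + 0) = 162*30 = 4860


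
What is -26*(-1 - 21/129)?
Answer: 1300/43 ≈ 30.233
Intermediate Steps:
-26*(-1 - 21/129) = -26*(-1 - 21*1/129) = -26*(-1 - 7/43) = -26*(-50/43) = 1300/43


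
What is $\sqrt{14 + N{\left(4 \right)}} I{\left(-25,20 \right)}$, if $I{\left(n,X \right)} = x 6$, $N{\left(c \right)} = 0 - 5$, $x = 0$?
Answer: $0$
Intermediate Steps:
$N{\left(c \right)} = -5$
$I{\left(n,X \right)} = 0$ ($I{\left(n,X \right)} = 0 \cdot 6 = 0$)
$\sqrt{14 + N{\left(4 \right)}} I{\left(-25,20 \right)} = \sqrt{14 - 5} \cdot 0 = \sqrt{9} \cdot 0 = 3 \cdot 0 = 0$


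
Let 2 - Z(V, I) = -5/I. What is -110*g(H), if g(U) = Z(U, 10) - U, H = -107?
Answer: -12045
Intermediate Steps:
Z(V, I) = 2 + 5/I (Z(V, I) = 2 - (-5)/I = 2 + 5/I)
g(U) = 5/2 - U (g(U) = (2 + 5/10) - U = (2 + 5*(⅒)) - U = (2 + ½) - U = 5/2 - U)
-110*g(H) = -110*(5/2 - 1*(-107)) = -110*(5/2 + 107) = -110*219/2 = -12045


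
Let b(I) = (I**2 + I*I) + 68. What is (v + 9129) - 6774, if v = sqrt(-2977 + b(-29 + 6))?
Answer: 2355 + I*sqrt(1851) ≈ 2355.0 + 43.023*I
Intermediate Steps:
b(I) = 68 + 2*I**2 (b(I) = (I**2 + I**2) + 68 = 2*I**2 + 68 = 68 + 2*I**2)
v = I*sqrt(1851) (v = sqrt(-2977 + (68 + 2*(-29 + 6)**2)) = sqrt(-2977 + (68 + 2*(-23)**2)) = sqrt(-2977 + (68 + 2*529)) = sqrt(-2977 + (68 + 1058)) = sqrt(-2977 + 1126) = sqrt(-1851) = I*sqrt(1851) ≈ 43.023*I)
(v + 9129) - 6774 = (I*sqrt(1851) + 9129) - 6774 = (9129 + I*sqrt(1851)) - 6774 = 2355 + I*sqrt(1851)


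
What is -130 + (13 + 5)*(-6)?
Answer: -238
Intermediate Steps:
-130 + (13 + 5)*(-6) = -130 + 18*(-6) = -130 - 108 = -238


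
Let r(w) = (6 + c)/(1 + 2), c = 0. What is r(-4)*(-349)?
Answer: -698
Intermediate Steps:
r(w) = 2 (r(w) = (6 + 0)/(1 + 2) = 6/3 = 6*(1/3) = 2)
r(-4)*(-349) = 2*(-349) = -698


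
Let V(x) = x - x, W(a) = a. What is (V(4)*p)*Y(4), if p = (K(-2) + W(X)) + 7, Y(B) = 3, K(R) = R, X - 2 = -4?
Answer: 0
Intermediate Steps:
X = -2 (X = 2 - 4 = -2)
p = 3 (p = (-2 - 2) + 7 = -4 + 7 = 3)
V(x) = 0
(V(4)*p)*Y(4) = (0*3)*3 = 0*3 = 0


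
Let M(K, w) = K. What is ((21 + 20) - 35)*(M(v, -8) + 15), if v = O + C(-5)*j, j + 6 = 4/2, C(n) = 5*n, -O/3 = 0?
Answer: 690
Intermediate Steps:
O = 0 (O = -3*0 = 0)
j = -4 (j = -6 + 4/2 = -6 + 4*(½) = -6 + 2 = -4)
v = 100 (v = 0 + (5*(-5))*(-4) = 0 - 25*(-4) = 0 + 100 = 100)
((21 + 20) - 35)*(M(v, -8) + 15) = ((21 + 20) - 35)*(100 + 15) = (41 - 35)*115 = 6*115 = 690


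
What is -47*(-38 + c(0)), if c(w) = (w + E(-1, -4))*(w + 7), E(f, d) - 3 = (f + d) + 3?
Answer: 1457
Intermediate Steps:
E(f, d) = 6 + d + f (E(f, d) = 3 + ((f + d) + 3) = 3 + ((d + f) + 3) = 3 + (3 + d + f) = 6 + d + f)
c(w) = (1 + w)*(7 + w) (c(w) = (w + (6 - 4 - 1))*(w + 7) = (w + 1)*(7 + w) = (1 + w)*(7 + w))
-47*(-38 + c(0)) = -47*(-38 + (7 + 0² + 8*0)) = -47*(-38 + (7 + 0 + 0)) = -47*(-38 + 7) = -47*(-31) = 1457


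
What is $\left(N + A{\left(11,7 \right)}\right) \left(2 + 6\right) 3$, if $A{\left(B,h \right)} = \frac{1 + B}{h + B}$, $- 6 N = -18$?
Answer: $88$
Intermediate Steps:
$N = 3$ ($N = \left(- \frac{1}{6}\right) \left(-18\right) = 3$)
$A{\left(B,h \right)} = \frac{1 + B}{B + h}$
$\left(N + A{\left(11,7 \right)}\right) \left(2 + 6\right) 3 = \left(3 + \frac{1 + 11}{11 + 7}\right) \left(2 + 6\right) 3 = \left(3 + \frac{1}{18} \cdot 12\right) 8 \cdot 3 = \left(3 + \frac{1}{18} \cdot 12\right) 24 = \left(3 + \frac{2}{3}\right) 24 = \frac{11}{3} \cdot 24 = 88$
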